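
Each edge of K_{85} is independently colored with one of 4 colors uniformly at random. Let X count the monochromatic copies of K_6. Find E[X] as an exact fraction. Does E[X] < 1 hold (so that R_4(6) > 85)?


E[X] = C(85, 6) · 4^{1 − 15} = 437353560 · 4^{−14} = 437353560/268435456.
As a reduced fraction: E[X] = 54669195/33554432 ≈ 1.62927.
Is E[X] < 1? NO.
Since E[X] ≥ 1, the first-moment bound is inconclusive at n = 85; it does NOT by itself certify R_4(6) > 85.

E[X] = 54669195/33554432 ≈ 1.62927; E[X] ≥ 1; first-moment method inconclusive here.


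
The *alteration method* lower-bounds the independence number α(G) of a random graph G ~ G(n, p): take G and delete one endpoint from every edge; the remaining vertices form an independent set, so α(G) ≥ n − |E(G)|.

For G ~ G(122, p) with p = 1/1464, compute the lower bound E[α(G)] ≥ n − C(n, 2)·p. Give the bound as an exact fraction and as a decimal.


E[|E(G)|] = C(122, 2)·p = 7381 · (1/1464) = 121/24.
E[α(G)] ≥ n − E[|E(G)|] = 122 − 121/24 = 2807/24.
Numerically: ≈ 116.958333.
(This is only a lower bound; the true E[α(G)] may be larger.)

E[α(G)] ≥ 2807/24 ≈ 116.958333.


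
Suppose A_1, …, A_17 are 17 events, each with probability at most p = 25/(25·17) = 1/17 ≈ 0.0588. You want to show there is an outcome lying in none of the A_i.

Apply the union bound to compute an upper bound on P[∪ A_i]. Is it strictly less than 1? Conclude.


Union bound: P[∪_{i=1}^{17} A_i] ≤ Σ_i P[A_i] ≤ 17·p = 17·(1/17) = 1.
Numerically: 1 ≈ 1.0000.
Is 1 < 1? NO.
Since the bound 1 is ≥ 1, the union bound is uninformative here; it does NOT by itself certify existence.

17·p = 1 ≈ 1.0000; existence NOT certified by the union bound.


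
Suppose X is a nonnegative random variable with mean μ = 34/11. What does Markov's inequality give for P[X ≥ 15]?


μ = E[X] = 34/11, a = 15.
Markov: P[X ≥ 15] ≤ μ/a = (34/11)/15 = 34/165.
Numerically: ≈ 0.2061.
(Since a = 15 > μ = 3.0909, the bound 34/165 is < 1 and informative.)

P[X ≥ 15] ≤ 34/165 ≈ 0.2061.


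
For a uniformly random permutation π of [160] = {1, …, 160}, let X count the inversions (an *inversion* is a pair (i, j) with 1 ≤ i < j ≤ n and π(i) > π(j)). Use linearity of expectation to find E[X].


Write X = Σ X_I over the C(160, 2) = 12720 pairs i < j, with X_I the indicator of one inversion.
There are 12720 indicators.
For each fixed pair i < j, the values π(i) and π(j) are two distinct elements of {1, …, 160} in uniformly random order; by symmetry P[π(i) > π(j)] = 1/2.
By linearity: E[X] = 12720 · (1/2) = C(160, 2) · (1/2) = 12720/2 = 6360 ≈ 6360.000000.

E[X] = 6360 = 6360.000000.


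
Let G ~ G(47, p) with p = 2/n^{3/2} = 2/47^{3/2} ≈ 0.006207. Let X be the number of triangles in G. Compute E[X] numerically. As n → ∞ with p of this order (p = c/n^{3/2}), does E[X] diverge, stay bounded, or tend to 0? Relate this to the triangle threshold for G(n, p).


Number of potential triangles: C(47, 3) = 16215.
Each occurs with probability p³ ≈ (0.006207)³ ≈ 2.391386e-07.
By linearity: E[X] = C(47, 3)·p³ ≈ 16215 · 2.391386e-07 ≈ 0.0039.
Since α = 3/2 > 1, p = c/n^{3/2} = o(1/n) is below the triangle threshold p ~ 1/n. Asymptotically E[X] ~ (c³/6)·n^{3(1−α)} = (2³/6)·n^{-1.5} → 0, so by Markov's inequality G has no triangles w.h.p.

E[X] ≈ 0.0039; in regime p = Θ(1/n^{3/2}) E[X] tends to 0 (below the triangle threshold p ~ 1/n).


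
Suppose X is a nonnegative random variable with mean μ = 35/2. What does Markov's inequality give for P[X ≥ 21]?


μ = E[X] = 35/2, a = 21.
Markov: P[X ≥ 21] ≤ μ/a = (35/2)/21 = 5/6.
Numerically: ≈ 0.833.
(Since a = 21 > μ = 17.500, the bound 5/6 is < 1 and informative.)

P[X ≥ 21] ≤ 5/6 ≈ 0.833.


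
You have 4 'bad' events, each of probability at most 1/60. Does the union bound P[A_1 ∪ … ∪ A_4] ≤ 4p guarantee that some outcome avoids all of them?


Union bound: P[∪_{i=1}^{4} A_i] ≤ Σ_i P[A_i] ≤ 4·p = 4·(1/60) = 1/15.
Numerically: 1/15 ≈ 0.0667.
Is 1/15 < 1? YES.
Since P[∪ A_i] ≤ 1/15 < 1, the complement has P[∩ A_i^c] ≥ 1 − 1/15 = 14/15 > 0, so some outcome avoids every A_i.

4·p = 1/15 ≈ 0.0667; existence CERTIFIED by the union bound.


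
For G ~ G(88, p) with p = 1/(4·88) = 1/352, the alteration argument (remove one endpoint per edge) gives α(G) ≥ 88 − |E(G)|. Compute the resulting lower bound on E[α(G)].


E[|E(G)|] = C(88, 2)·p = 3828 · (1/352) = 87/8.
E[α(G)] ≥ n − E[|E(G)|] = 88 − 87/8 = 617/8.
Numerically: ≈ 77.12500.
(This is only a lower bound; the true E[α(G)] may be larger.)

E[α(G)] ≥ 617/8 ≈ 77.12500.


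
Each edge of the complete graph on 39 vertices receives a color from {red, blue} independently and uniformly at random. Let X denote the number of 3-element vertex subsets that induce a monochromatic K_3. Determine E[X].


Let X = Σ_S X_S over the C(39, 3) = 9139 subsets S of size 3, where X_S = 1 if the K_3 on S is monochromatic.
For a fixed S, the K_3 on S has C(3, 2) = 3 edges. P[all 3 edges red] = (1/2)^3, and likewise for blue, so P[monochromatic] = 2·(1/2)^3 = 2^{1 − 3} = 1/4.
By linearity of expectation: E[X] = C(39, 3) · 2^{1 − 3} = 9139 · 1/4 = 9139/4.
Numerically: E[X] ≈ 2284.750.

E[X] = C(39,3)·2^(1−C(3,2)) = 9139/4 ≈ 2284.750.


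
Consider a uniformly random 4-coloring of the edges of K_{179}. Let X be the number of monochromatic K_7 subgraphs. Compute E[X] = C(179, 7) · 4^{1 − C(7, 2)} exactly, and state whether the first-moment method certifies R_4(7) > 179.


E[X] = C(179, 7) · 4^{1 − 21} = 1037437234460 · 4^{−20} = 1037437234460/1099511627776.
As a reduced fraction: E[X] = 259359308615/274877906944 ≈ 0.943544.
Is E[X] < 1? YES.
Since E[X] < 1, there exists a 4-coloring of K_{179} with no monochromatic K_7; hence R_4(7) > 179.

E[X] = 259359308615/274877906944 ≈ 0.943544; E[X] < 1, so R_4(7) > 179.


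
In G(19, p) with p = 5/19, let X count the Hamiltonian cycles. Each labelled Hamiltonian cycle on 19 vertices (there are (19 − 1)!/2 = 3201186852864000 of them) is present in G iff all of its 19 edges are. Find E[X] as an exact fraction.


K_19 has (19 − 1)!/2 = 3201186852864000 labelled Hamiltonian cycles.
For each such Hamiltonian cycle H, let X_H = 1 if all 19 edges of H are present in G. Then P[X_H = 1] = p^{19} = (5/19)^{19} = 19073486328125/1978419655660313589123979.
By linearity of expectation: E[X] = Σ_H E[X_H] = 3201186852864000 · p^{19} = 3201186852864000 · 19073486328125/1978419655660313589123979 = 61057793671875000000000000000/1978419655660313589123979.
Numerically: E[X] ≈ 3.086e+04.

E[X] = 3201186852864000 · (5/19)^{19} = 61057793671875000000000000000/1978419655660313589123979 ≈ 3.086e+04.


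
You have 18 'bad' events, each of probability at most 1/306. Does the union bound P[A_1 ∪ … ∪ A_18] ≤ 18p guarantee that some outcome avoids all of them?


Union bound: P[∪_{i=1}^{18} A_i] ≤ Σ_i P[A_i] ≤ 18·p = 18·(1/306) = 1/17.
Numerically: 1/17 ≈ 0.0588.
Is 1/17 < 1? YES.
Since P[∪ A_i] ≤ 1/17 < 1, the complement has P[∩ A_i^c] ≥ 1 − 1/17 = 16/17 > 0, so some outcome avoids every A_i.

18·p = 1/17 ≈ 0.0588; existence CERTIFIED by the union bound.


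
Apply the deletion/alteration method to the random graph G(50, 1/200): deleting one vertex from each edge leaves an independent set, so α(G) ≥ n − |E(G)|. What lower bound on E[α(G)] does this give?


E[|E(G)|] = C(50, 2)·p = 1225 · (1/200) = 49/8.
E[α(G)] ≥ n − E[|E(G)|] = 50 − 49/8 = 351/8.
Numerically: ≈ 43.8750.
(This is only a lower bound; the true E[α(G)] may be larger.)

E[α(G)] ≥ 351/8 ≈ 43.8750.


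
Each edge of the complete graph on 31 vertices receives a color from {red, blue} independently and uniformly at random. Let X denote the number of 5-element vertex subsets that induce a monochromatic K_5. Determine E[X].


Let X = Σ_S X_S over the C(31, 5) = 169911 subsets S of size 5, where X_S = 1 if the K_5 on S is monochromatic.
For a fixed S, the K_5 on S has C(5, 2) = 10 edges. P[all 10 edges red] = (1/2)^10, and likewise for blue, so P[monochromatic] = 2·(1/2)^10 = 2^{1 − 10} = 1/512.
By linearity of expectation: E[X] = C(31, 5) · 2^{1 − 10} = 169911 · 1/512 = 169911/512.
Numerically: E[X] ≈ 331.8574.

E[X] = C(31,5)·2^(1−C(5,2)) = 169911/512 ≈ 331.8574.


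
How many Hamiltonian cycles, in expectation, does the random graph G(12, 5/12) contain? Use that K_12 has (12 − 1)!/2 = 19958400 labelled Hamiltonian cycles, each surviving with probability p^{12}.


K_12 has (12 − 1)!/2 = 19958400 labelled Hamiltonian cycles.
For each such Hamiltonian cycle H, let X_H = 1 if all 12 edges of H are present in G. Then P[X_H = 1] = p^{12} = (5/12)^{12} = 244140625/8916100448256.
Summing the indicators: E[X] = Σ_H E[X_H] = 19958400 · p^{12} = 19958400 · 244140625/8916100448256 = 469970703125/859963392.
Numerically: E[X] ≈ 547.

E[X] = 19958400 · (5/12)^{12} = 469970703125/859963392 ≈ 547.


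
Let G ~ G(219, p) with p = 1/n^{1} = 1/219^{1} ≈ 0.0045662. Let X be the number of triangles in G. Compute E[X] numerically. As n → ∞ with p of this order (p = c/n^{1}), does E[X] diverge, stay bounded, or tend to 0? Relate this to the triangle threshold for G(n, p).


Number of potential triangles: C(219, 3) = 1726669.
Each occurs with probability p³ ≈ (0.0045662)³ ≈ 9.5206731e-08.
By linearity: E[X] = C(219, 3)·p³ ≈ 1726669 · 9.5206731e-08 ≈ 0.16439.
Here α = 1, so p = 1/n is exactly at the triangle threshold p ~ 1/n. Asymptotically E[X] → c³/6 = 1³/6 = 1/6 ≈ 0.16667, a bounded constant. In this regime the triangle count is asymptotically Poisson(c³/6).

E[X] ≈ 0.16439; in regime p = Θ(1/n^{1}) E[X] stays bounded (at the triangle threshold p ~ 1/n).


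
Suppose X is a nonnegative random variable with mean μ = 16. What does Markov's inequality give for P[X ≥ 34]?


μ = E[X] = 16, a = 34.
Markov: P[X ≥ 34] ≤ μ/a = (16)/34 = 8/17.
Numerically: ≈ 0.470588.
(Since a = 34 > μ = 16.000000, the bound 8/17 is < 1 and informative.)

P[X ≥ 34] ≤ 8/17 ≈ 0.470588.


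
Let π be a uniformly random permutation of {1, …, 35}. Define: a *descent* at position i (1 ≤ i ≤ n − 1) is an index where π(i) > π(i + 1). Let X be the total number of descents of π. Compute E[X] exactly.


Write X = Σ X_I over i = 1, …, 34, with X_I the indicator of one descent.
There are 34 indicators.
For each fixed i, the pair (π(i), π(i+1)) is a uniformly random ordered pair of distinct values from {1, …, 35}; by symmetry P[π(i) > π(i+1)] = 1/2.
By linearity: E[X] = 34 · (1/2) = (35 − 1) · (1/2) = 17 ≈ 17.000.

E[X] = 17 = 17.000.


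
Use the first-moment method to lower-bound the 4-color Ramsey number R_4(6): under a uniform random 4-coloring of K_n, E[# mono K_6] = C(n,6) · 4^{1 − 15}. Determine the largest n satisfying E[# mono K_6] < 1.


We need C(n, 6) · 4^{1 − 15} < 1, i.e. C(n, 6) < 4^{15 − 1} = 268435456.
Check values of n near the boundary:
  n = 76: C(76, 6) = 218618940; 218618940 < 268435456? YES
  n = 77: C(77, 6) = 237093780; 237093780 < 268435456? YES
  n = 78: C(78, 6) = 256851595; 256851595 < 268435456? YES
  n = 79: C(79, 6) = 277962685; 277962685 < 268435456? NO
  n = 80: C(80, 6) = 300500200; 300500200 < 268435456? NO
The largest n with C(n, 6) < 268435456 is n = 78 (where E[X] = 256851595/268435456 ≈ 0.9568). Hence R_4(6) > 78, i.e. R_4(6) ≥ 79.

Largest n = 78; hence R_4(6) > 78.


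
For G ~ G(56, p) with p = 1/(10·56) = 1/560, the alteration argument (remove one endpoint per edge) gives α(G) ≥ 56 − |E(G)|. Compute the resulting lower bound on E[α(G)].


E[|E(G)|] = C(56, 2)·p = 1540 · (1/560) = 11/4.
E[α(G)] ≥ n − E[|E(G)|] = 56 − 11/4 = 213/4.
Numerically: ≈ 53.250000.
(This is only a lower bound; the true E[α(G)] may be larger.)

E[α(G)] ≥ 213/4 ≈ 53.250000.


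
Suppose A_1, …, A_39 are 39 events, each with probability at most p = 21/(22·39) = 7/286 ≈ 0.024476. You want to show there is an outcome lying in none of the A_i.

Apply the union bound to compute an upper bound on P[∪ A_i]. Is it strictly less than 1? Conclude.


Union bound: P[∪_{i=1}^{39} A_i] ≤ Σ_i P[A_i] ≤ 39·p = 39·(7/286) = 21/22.
Numerically: 21/22 ≈ 0.954545.
Is 21/22 < 1? YES.
Since P[∪ A_i] ≤ 21/22 < 1, the complement has P[∩ A_i^c] ≥ 1 − 21/22 = 1/22 > 0, so some outcome avoids every A_i.

39·p = 21/22 ≈ 0.954545; existence CERTIFIED by the union bound.


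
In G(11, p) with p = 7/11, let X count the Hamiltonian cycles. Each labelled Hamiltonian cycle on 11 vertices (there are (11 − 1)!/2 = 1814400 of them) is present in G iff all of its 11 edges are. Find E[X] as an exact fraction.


K_11 has (11 − 1)!/2 = 1814400 labelled Hamiltonian cycles.
For each such Hamiltonian cycle H, let X_H = 1 if all 11 edges of H are present in G. Then P[X_H = 1] = p^{11} = (7/11)^{11} = 1977326743/285311670611.
By linearity: E[X] = Σ_H E[X_H] = 1814400 · p^{11} = 1814400 · 1977326743/285311670611 = 3587661642499200/285311670611.
Numerically: E[X] ≈ 1.26e+04.

E[X] = 1814400 · (7/11)^{11} = 3587661642499200/285311670611 ≈ 1.26e+04.


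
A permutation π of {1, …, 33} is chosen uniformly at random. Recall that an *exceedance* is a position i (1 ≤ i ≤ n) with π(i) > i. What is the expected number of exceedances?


Write X = Σ_{i=1}^{33} X_i, where X_i = 1_{π(i) > i}.
For each fixed i, π(i) is uniform over {1, …, 33} (marginal of a uniform permutation), so P[π(i) > i] = (n − i)/n. Summing: Σ_{i=1}^{33} (n − i)/n = (0 + 1 + … + 32)/33 = 33(33 − 1)/(2·33) = (33 − 1)/2.
Hence E[X] = Σ_{i=1}^{33} (33 − i)/33 = 16 ≈ 16.000000.

E[X] = 16 = 16.000000.


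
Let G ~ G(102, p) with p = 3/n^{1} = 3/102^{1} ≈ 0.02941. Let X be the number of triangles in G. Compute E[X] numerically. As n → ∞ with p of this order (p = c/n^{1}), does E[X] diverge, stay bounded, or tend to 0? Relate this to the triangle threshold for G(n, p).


Number of potential triangles: C(102, 3) = 171700.
Each occurs with probability p³ ≈ (0.02941)³ ≈ 2.544270e-05.
By linearity: E[X] = C(102, 3)·p³ ≈ 171700 · 2.544270e-05 ≈ 4.3685.
Here α = 1, so p = 3/n is exactly at the triangle threshold p ~ 1/n. Asymptotically E[X] → c³/6 = 3³/6 = 9/2 ≈ 4.5000, a bounded constant. In this regime the triangle count is asymptotically Poisson(c³/6).

E[X] ≈ 4.3685; in regime p = Θ(1/n^{1}) E[X] stays bounded (at the triangle threshold p ~ 1/n).


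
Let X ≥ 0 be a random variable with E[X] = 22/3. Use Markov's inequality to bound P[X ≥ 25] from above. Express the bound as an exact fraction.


μ = E[X] = 22/3, a = 25.
Markov: P[X ≥ 25] ≤ μ/a = (22/3)/25 = 22/75.
Numerically: ≈ 0.293333.
(Since a = 25 > μ = 7.333333, the bound 22/75 is < 1 and informative.)

P[X ≥ 25] ≤ 22/75 ≈ 0.293333.


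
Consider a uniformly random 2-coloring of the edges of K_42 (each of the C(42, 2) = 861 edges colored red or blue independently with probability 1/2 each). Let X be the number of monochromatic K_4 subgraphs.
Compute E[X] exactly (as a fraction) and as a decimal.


Let X = Σ_S X_S over the C(42, 4) = 111930 subsets S of size 4, where X_S = 1 if the K_4 on S is monochromatic.
For a fixed S, the K_4 on S has C(4, 2) = 6 edges. P[all 6 edges red] = (1/2)^6, and likewise for blue, so P[monochromatic] = 2·(1/2)^6 = 2^{1 − 6} = 1/32.
By linearity: E[X] = C(42, 4) · 2^{1 − 6} = 111930 · 1/32 = 55965/16.
Numerically: E[X] ≈ 3497.812.

E[X] = C(42,4)·2^(1−C(4,2)) = 55965/16 ≈ 3497.812.


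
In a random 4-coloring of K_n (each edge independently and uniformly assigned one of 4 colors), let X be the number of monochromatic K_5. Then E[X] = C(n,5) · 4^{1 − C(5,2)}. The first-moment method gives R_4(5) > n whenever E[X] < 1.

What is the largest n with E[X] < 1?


We need C(n, 5) · 4^{1 − 10} < 1, i.e. C(n, 5) < 4^{10 − 1} = 262144.
Check values of n near the boundary:
  n = 28: C(28, 5) = 98280; 98280 < 262144? YES
  n = 29: C(29, 5) = 118755; 118755 < 262144? YES
  n = 30: C(30, 5) = 142506; 142506 < 262144? YES
  n = 31: C(31, 5) = 169911; 169911 < 262144? YES
  n = 32: C(32, 5) = 201376; 201376 < 262144? YES
  n = 33: C(33, 5) = 237336; 237336 < 262144? YES
  n = 34: C(34, 5) = 278256; 278256 < 262144? NO
  n = 35: C(35, 5) = 324632; 324632 < 262144? NO
  n = 36: C(36, 5) = 376992; 376992 < 262144? NO
The largest n with C(n, 5) < 262144 is n = 33 (where E[X] = 29667/32768 ≈ 0.9053650). Hence R_4(5) > 33, i.e. R_4(5) ≥ 34.

Largest n = 33; hence R_4(5) > 33.


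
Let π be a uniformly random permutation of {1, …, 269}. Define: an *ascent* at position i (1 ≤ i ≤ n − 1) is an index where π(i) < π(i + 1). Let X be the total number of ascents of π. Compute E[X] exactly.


Write X = Σ X_I over i = 1, …, 268, with X_I the indicator of one ascent.
There are 268 indicators.
For each fixed i, the pair (π(i), π(i+1)) is a uniformly random ordered pair of distinct values from {1, …, 269}; by symmetry P[π(i) < π(i+1)] = 1/2.
By linearity: E[X] = 268 · (1/2) = (269 − 1) · (1/2) = 134 ≈ 134.00000.

E[X] = 134 = 134.00000.


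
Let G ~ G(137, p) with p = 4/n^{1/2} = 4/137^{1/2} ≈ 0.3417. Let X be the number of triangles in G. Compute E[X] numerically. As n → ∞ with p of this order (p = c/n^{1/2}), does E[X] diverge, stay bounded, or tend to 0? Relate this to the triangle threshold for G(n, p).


Number of potential triangles: C(137, 3) = 419220.
Each occurs with probability p³ ≈ (0.3417)³ ≈ 3.991160e-02.
By linearity: E[X] = C(137, 3)·p³ ≈ 419220 · 3.991160e-02 ≈ 16731.7404.
Since α = 1/2 < 1, p = c/n^{1/2} ≫ 1/n is above the triangle threshold p ~ 1/n. Asymptotically E[X] ~ (c³/6)·n^{3(1−α)} = (4³/6)·n^{1.5} → ∞; triangles are abundant w.h.p.

E[X] ≈ 16731.7404; in regime p = Θ(1/n^{1/2}) E[X] diverges (above the triangle threshold p ~ 1/n).


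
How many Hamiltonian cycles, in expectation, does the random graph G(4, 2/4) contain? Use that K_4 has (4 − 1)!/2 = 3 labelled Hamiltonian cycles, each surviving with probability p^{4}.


K_4 has (4 − 1)!/2 = 3 labelled Hamiltonian cycles.
For each such Hamiltonian cycle H, let X_H = 1 if all 4 edges of H are present in G. Then P[X_H = 1] = p^{4} = (1/2)^{4} = 1/16.
By linearity of expectation: E[X] = Σ_H E[X_H] = 3 · p^{4} = 3 · 1/16 = 3/16.
Numerically: E[X] ≈ 0.188.

E[X] = 3 · (1/2)^{4} = 3/16 ≈ 0.188.


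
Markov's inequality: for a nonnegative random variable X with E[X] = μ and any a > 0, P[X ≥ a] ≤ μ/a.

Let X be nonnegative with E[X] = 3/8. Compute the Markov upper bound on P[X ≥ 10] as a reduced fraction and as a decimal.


μ = E[X] = 3/8, a = 10.
Markov: P[X ≥ 10] ≤ μ/a = (3/8)/10 = 3/80.
Numerically: ≈ 0.0375.
(Since a = 10 > μ = 0.3750, the bound 3/80 is < 1 and informative.)

P[X ≥ 10] ≤ 3/80 ≈ 0.0375.


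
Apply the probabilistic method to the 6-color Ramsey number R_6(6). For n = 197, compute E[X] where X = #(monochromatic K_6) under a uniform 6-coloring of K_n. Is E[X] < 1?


E[X] = C(197, 6) · 6^{1 − 15} = 75176946208 · 6^{−14} = 75176946208/78364164096.
As a reduced fraction: E[X] = 2349279569/2448880128 ≈ 0.9593281.
Is E[X] < 1? YES.
Since E[X] < 1, there exists a 6-coloring of K_{197} with no monochromatic K_6; hence R_6(6) > 197.

E[X] = 2349279569/2448880128 ≈ 0.9593281; E[X] < 1, so R_6(6) > 197.


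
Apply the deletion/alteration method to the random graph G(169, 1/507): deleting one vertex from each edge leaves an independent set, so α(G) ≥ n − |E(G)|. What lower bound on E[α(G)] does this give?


E[|E(G)|] = C(169, 2)·p = 14196 · (1/507) = 28.
E[α(G)] ≥ n − E[|E(G)|] = 169 − 28 = 141.
Numerically: ≈ 141.000.
(This is only a lower bound; the true E[α(G)] may be larger.)

E[α(G)] ≥ 141 ≈ 141.000.


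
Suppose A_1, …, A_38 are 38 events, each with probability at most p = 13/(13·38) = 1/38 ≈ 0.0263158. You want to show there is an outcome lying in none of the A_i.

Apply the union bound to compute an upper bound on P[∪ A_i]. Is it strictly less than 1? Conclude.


Union bound: P[∪_{i=1}^{38} A_i] ≤ Σ_i P[A_i] ≤ 38·p = 38·(1/38) = 1.
Numerically: 1 ≈ 1.0000000.
Is 1 < 1? NO.
Since the bound 1 is ≥ 1, the union bound is uninformative here; it does NOT by itself certify existence.

38·p = 1 ≈ 1.0000000; existence NOT certified by the union bound.


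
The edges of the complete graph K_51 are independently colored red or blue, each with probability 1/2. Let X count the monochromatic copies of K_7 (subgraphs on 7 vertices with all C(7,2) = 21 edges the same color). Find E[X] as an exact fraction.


Let X = Σ_S X_S over the C(51, 7) = 115775100 subsets S of size 7, where X_S = 1 if the K_7 on S is monochromatic.
For a fixed S, the K_7 on S has C(7, 2) = 21 edges. P[all 21 edges red] = (1/2)^21, and likewise for blue, so P[monochromatic] = 2·(1/2)^21 = 2^{1 − 21} = 1/1048576.
By linearity: E[X] = C(51, 7) · 2^{1 − 21} = 115775100 · 1/1048576 = 28943775/262144.
Numerically: E[X] ≈ 110.41174.

E[X] = C(51,7)·2^(1−C(7,2)) = 28943775/262144 ≈ 110.41174.


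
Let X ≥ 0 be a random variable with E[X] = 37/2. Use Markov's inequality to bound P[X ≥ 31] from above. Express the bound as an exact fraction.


μ = E[X] = 37/2, a = 31.
Markov: P[X ≥ 31] ≤ μ/a = (37/2)/31 = 37/62.
Numerically: ≈ 0.596774.
(Since a = 31 > μ = 18.500000, the bound 37/62 is < 1 and informative.)

P[X ≥ 31] ≤ 37/62 ≈ 0.596774.


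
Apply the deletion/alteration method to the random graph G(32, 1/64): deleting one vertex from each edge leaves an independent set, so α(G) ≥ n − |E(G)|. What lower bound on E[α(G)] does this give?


E[|E(G)|] = C(32, 2)·p = 496 · (1/64) = 31/4.
E[α(G)] ≥ n − E[|E(G)|] = 32 − 31/4 = 97/4.
Numerically: ≈ 24.2500.
(This is only a lower bound; the true E[α(G)] may be larger.)

E[α(G)] ≥ 97/4 ≈ 24.2500.


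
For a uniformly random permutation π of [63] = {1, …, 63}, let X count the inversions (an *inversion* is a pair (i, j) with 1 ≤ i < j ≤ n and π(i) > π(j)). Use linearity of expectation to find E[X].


Write X = Σ X_I over the C(63, 2) = 1953 pairs i < j, with X_I the indicator of one inversion.
There are 1953 indicators.
For each fixed pair i < j, the values π(i) and π(j) are two distinct elements of {1, …, 63} in uniformly random order; by symmetry P[π(i) > π(j)] = 1/2.
By linearity: E[X] = 1953 · (1/2) = C(63, 2) · (1/2) = 1953/2 = 1953/2 ≈ 976.50000.

E[X] = 1953/2 = 976.50000.


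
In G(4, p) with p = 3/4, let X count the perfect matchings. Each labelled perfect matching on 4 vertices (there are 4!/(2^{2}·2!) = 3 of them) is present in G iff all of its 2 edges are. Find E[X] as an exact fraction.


K_4 has 4!/(2^{2}·2!) = 3 labelled perfect matchings.
For each such perfect matching H, let X_H = 1 if all 2 edges of H are present in G. Then P[X_H = 1] = p^{2} = (3/4)^{2} = 9/16.
Summing the indicators: E[X] = Σ_H E[X_H] = 3 · p^{2} = 3 · 9/16 = 27/16.
Numerically: E[X] ≈ 1.6875.

E[X] = 3 · (3/4)^{2} = 27/16 ≈ 1.6875.


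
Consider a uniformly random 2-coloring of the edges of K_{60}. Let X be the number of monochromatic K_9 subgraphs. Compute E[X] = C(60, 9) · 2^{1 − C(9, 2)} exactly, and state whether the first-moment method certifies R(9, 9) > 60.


E[X] = C(60, 9) · 2^{1 − 36} = 14783142660 · 2^{−35} = 14783142660/34359738368.
As a reduced fraction: E[X] = 3695785665/8589934592 ≈ 0.430.
Is E[X] < 1? YES.
Since E[X] < 1, there exists a 2-coloring of K_{60} with no monochromatic K_9; hence R(9, 9) > 60.

E[X] = 3695785665/8589934592 ≈ 0.430; E[X] < 1, so R(9, 9) > 60.


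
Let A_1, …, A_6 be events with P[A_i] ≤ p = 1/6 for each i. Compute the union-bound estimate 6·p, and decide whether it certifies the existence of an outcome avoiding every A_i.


Union bound: P[∪_{i=1}^{6} A_i] ≤ Σ_i P[A_i] ≤ 6·p = 6·(1/6) = 1.
Numerically: 1 ≈ 1.0000.
Is 1 < 1? NO.
Since the bound 1 is ≥ 1, the union bound is uninformative here; it does NOT by itself certify existence.

6·p = 1 ≈ 1.0000; existence NOT certified by the union bound.


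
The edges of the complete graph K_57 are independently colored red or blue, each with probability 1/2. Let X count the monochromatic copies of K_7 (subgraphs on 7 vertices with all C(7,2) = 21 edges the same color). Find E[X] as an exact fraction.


Let X = Σ_S X_S over the C(57, 7) = 264385836 subsets S of size 7, where X_S = 1 if the K_7 on S is monochromatic.
For a fixed S, the K_7 on S has C(7, 2) = 21 edges. P[all 21 edges red] = (1/2)^21, and likewise for blue, so P[monochromatic] = 2·(1/2)^21 = 2^{1 − 21} = 1/1048576.
By linearity of expectation: E[X] = C(57, 7) · 2^{1 − 21} = 264385836 · 1/1048576 = 66096459/262144.
Numerically: E[X] ≈ 252.137981.

E[X] = C(57,7)·2^(1−C(7,2)) = 66096459/262144 ≈ 252.137981.


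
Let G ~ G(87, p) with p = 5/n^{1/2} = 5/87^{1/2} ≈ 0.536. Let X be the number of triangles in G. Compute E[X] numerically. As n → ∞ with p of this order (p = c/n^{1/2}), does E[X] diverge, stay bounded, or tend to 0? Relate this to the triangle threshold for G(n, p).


Number of potential triangles: C(87, 3) = 105995.
Each occurs with probability p³ ≈ (0.536)³ ≈ 1.54039e-01.
By linearity: E[X] = C(87, 3)·p³ ≈ 105995 · 1.54039e-01 ≈ 16327.380.
Since α = 1/2 < 1, p = c/n^{1/2} ≫ 1/n is above the triangle threshold p ~ 1/n. Asymptotically E[X] ~ (c³/6)·n^{3(1−α)} = (5³/6)·n^{1.5} → ∞; triangles are abundant w.h.p.

E[X] ≈ 16327.380; in regime p = Θ(1/n^{1/2}) E[X] diverges (above the triangle threshold p ~ 1/n).


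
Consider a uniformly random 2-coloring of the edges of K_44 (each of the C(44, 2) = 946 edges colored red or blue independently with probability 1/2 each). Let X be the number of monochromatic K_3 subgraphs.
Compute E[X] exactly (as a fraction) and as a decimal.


Let X = Σ_S X_S over the C(44, 3) = 13244 subsets S of size 3, where X_S = 1 if the K_3 on S is monochromatic.
For a fixed S, the K_3 on S has C(3, 2) = 3 edges. P[all 3 edges red] = (1/2)^3, and likewise for blue, so P[monochromatic] = 2·(1/2)^3 = 2^{1 − 3} = 1/4.
By linearity of expectation: E[X] = C(44, 3) · 2^{1 − 3} = 13244 · 1/4 = 3311.
Numerically: E[X] ≈ 3311.00000.

E[X] = C(44,3)·2^(1−C(3,2)) = 3311 ≈ 3311.00000.


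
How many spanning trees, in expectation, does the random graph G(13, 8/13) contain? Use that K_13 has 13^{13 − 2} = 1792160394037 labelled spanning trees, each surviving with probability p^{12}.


K_13 has 13^{13 − 2} = 1792160394037 labelled spanning trees.
For each such spanning tree H, let X_H = 1 if all 12 edges of H are present in G. Then P[X_H = 1] = p^{12} = (8/13)^{12} = 68719476736/23298085122481.
By linearity: E[X] = Σ_H E[X_H] = 1792160394037 · p^{12} = 1792160394037 · 68719476736/23298085122481 = 68719476736/13.
Numerically: E[X] ≈ 5.2861e+09.

E[X] = 1792160394037 · (8/13)^{12} = 68719476736/13 ≈ 5.2861e+09.


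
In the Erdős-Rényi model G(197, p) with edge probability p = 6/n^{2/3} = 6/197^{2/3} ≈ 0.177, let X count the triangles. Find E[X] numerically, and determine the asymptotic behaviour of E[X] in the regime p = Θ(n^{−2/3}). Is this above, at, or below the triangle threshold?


Number of potential triangles: C(197, 3) = 1254890.
Each occurs with probability p³ ≈ (0.177)³ ≈ 5.56572e-03.
By linearity: E[X] = C(197, 3)·p³ ≈ 1254890 · 5.56572e-03 ≈ 6984.365.
Since α = 2/3 < 1, p = c/n^{2/3} ≫ 1/n is above the triangle threshold p ~ 1/n. Asymptotically E[X] ~ (c³/6)·n^{3(1−α)} = (6³/6)·n^{1} → ∞; triangles are abundant w.h.p.

E[X] ≈ 6984.365; in regime p = Θ(1/n^{2/3}) E[X] diverges (above the triangle threshold p ~ 1/n).


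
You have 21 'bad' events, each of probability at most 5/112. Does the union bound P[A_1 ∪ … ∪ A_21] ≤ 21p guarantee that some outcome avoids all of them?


Union bound: P[∪_{i=1}^{21} A_i] ≤ Σ_i P[A_i] ≤ 21·p = 21·(5/112) = 15/16.
Numerically: 15/16 ≈ 0.9375.
Is 15/16 < 1? YES.
Since P[∪ A_i] ≤ 15/16 < 1, the complement has P[∩ A_i^c] ≥ 1 − 15/16 = 1/16 > 0, so some outcome avoids every A_i.

21·p = 15/16 ≈ 0.9375; existence CERTIFIED by the union bound.


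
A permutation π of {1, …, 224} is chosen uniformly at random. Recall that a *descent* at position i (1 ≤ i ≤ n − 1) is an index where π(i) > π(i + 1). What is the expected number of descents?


Write X = Σ X_I over i = 1, …, 223, with X_I the indicator of one descent.
There are 223 indicators.
For each fixed i, the pair (π(i), π(i+1)) is a uniformly random ordered pair of distinct values from {1, …, 224}; by symmetry P[π(i) > π(i+1)] = 1/2.
By linearity: E[X] = 223 · (1/2) = (224 − 1) · (1/2) = 223/2 ≈ 111.500.

E[X] = 223/2 = 111.500.


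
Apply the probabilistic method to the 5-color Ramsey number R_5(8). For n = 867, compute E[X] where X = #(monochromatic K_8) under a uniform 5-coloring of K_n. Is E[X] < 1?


E[X] = C(867, 8) · 5^{1 − 28} = 7665949963452117060 · 5^{−27} = 7665949963452117060/7450580596923828125.
As a reduced fraction: E[X] = 1533189992690423412/1490116119384765625 ≈ 1.02891.
Is E[X] < 1? NO.
Since E[X] ≥ 1, the first-moment bound is inconclusive at n = 867; it does NOT by itself certify R_5(8) > 867.

E[X] = 1533189992690423412/1490116119384765625 ≈ 1.02891; E[X] ≥ 1; first-moment method inconclusive here.


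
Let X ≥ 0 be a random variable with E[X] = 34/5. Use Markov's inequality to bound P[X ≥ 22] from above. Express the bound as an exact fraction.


μ = E[X] = 34/5, a = 22.
Markov: P[X ≥ 22] ≤ μ/a = (34/5)/22 = 17/55.
Numerically: ≈ 0.309.
(Since a = 22 > μ = 6.800, the bound 17/55 is < 1 and informative.)

P[X ≥ 22] ≤ 17/55 ≈ 0.309.


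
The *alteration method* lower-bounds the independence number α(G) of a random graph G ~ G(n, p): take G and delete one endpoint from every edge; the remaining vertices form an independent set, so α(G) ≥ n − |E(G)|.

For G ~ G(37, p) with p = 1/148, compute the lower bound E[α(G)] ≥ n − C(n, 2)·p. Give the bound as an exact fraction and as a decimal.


E[|E(G)|] = C(37, 2)·p = 666 · (1/148) = 9/2.
E[α(G)] ≥ n − E[|E(G)|] = 37 − 9/2 = 65/2.
Numerically: ≈ 32.5000.
(This is only a lower bound; the true E[α(G)] may be larger.)

E[α(G)] ≥ 65/2 ≈ 32.5000.


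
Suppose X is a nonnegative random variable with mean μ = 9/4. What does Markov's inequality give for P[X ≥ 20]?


μ = E[X] = 9/4, a = 20.
Markov: P[X ≥ 20] ≤ μ/a = (9/4)/20 = 9/80.
Numerically: ≈ 0.113.
(Since a = 20 > μ = 2.250, the bound 9/80 is < 1 and informative.)

P[X ≥ 20] ≤ 9/80 ≈ 0.113.


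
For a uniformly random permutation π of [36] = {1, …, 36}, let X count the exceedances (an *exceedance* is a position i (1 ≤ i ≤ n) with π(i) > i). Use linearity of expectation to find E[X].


Write X = Σ_{i=1}^{36} X_i, where X_i = 1_{π(i) > i}.
For each fixed i, π(i) is uniform over {1, …, 36} (marginal of a uniform permutation), so P[π(i) > i] = (n − i)/n. Summing: Σ_{i=1}^{36} (n − i)/n = (0 + 1 + … + 35)/36 = 36(36 − 1)/(2·36) = (36 − 1)/2.
Hence E[X] = Σ_{i=1}^{36} (36 − i)/36 = 35/2 ≈ 17.500.

E[X] = 35/2 = 17.500.


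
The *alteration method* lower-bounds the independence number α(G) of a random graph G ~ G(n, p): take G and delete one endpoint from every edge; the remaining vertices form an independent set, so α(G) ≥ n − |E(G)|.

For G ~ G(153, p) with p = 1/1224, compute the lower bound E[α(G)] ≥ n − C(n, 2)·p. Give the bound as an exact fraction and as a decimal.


E[|E(G)|] = C(153, 2)·p = 11628 · (1/1224) = 19/2.
E[α(G)] ≥ n − E[|E(G)|] = 153 − 19/2 = 287/2.
Numerically: ≈ 143.500.
(This is only a lower bound; the true E[α(G)] may be larger.)

E[α(G)] ≥ 287/2 ≈ 143.500.


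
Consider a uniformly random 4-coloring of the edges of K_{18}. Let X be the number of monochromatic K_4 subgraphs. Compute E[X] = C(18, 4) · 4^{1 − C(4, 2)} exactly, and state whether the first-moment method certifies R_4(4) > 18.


E[X] = C(18, 4) · 4^{1 − 6} = 3060 · 4^{−5} = 3060/1024.
As a reduced fraction: E[X] = 765/256 ≈ 2.988281.
Is E[X] < 1? NO.
Since E[X] ≥ 1, the first-moment bound is inconclusive at n = 18; it does NOT by itself certify R_4(4) > 18.

E[X] = 765/256 ≈ 2.988281; E[X] ≥ 1; first-moment method inconclusive here.


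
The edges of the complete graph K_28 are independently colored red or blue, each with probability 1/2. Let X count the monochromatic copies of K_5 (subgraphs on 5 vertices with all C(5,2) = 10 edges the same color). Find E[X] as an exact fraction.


Let X = Σ_S X_S over the C(28, 5) = 98280 subsets S of size 5, where X_S = 1 if the K_5 on S is monochromatic.
For a fixed S, the K_5 on S has C(5, 2) = 10 edges. P[all 10 edges red] = (1/2)^10, and likewise for blue, so P[monochromatic] = 2·(1/2)^10 = 2^{1 − 10} = 1/512.
Summing: E[X] = C(28, 5) · 2^{1 − 10} = 98280 · 1/512 = 12285/64.
Numerically: E[X] ≈ 191.95312.

E[X] = C(28,5)·2^(1−C(5,2)) = 12285/64 ≈ 191.95312.


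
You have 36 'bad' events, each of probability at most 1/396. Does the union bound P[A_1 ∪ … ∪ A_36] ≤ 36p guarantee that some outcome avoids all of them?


Union bound: P[∪_{i=1}^{36} A_i] ≤ Σ_i P[A_i] ≤ 36·p = 36·(1/396) = 1/11.
Numerically: 1/11 ≈ 0.091.
Is 1/11 < 1? YES.
Since P[∪ A_i] ≤ 1/11 < 1, the complement has P[∩ A_i^c] ≥ 1 − 1/11 = 10/11 > 0, so some outcome avoids every A_i.

36·p = 1/11 ≈ 0.091; existence CERTIFIED by the union bound.


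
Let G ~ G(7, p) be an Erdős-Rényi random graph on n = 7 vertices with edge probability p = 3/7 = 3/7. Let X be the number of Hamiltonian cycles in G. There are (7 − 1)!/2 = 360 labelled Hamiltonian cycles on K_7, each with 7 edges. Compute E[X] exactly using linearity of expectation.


K_7 has (7 − 1)!/2 = 360 labelled Hamiltonian cycles.
For each such Hamiltonian cycle H, let X_H = 1 if all 7 edges of H are present in G. Then P[X_H = 1] = p^{7} = (3/7)^{7} = 2187/823543.
Summing the indicators: E[X] = Σ_H E[X_H] = 360 · p^{7} = 360 · 2187/823543 = 787320/823543.
Numerically: E[X] ≈ 0.956016.

E[X] = 360 · (3/7)^{7} = 787320/823543 ≈ 0.956016.


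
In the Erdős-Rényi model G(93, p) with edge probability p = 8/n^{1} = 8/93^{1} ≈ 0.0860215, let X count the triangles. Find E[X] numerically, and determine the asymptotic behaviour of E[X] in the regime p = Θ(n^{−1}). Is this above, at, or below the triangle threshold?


Number of potential triangles: C(93, 3) = 129766.
Each occurs with probability p³ ≈ (0.0860215)³ ≈ 6.36533281e-04.
By linearity: E[X] = C(93, 3)·p³ ≈ 129766 · 6.36533281e-04 ≈ 82.600378.
Here α = 1, so p = 8/n is exactly at the triangle threshold p ~ 1/n. Asymptotically E[X] → c³/6 = 8³/6 = 256/3 ≈ 85.333333, a bounded constant. In this regime the triangle count is asymptotically Poisson(c³/6).

E[X] ≈ 82.600378; in regime p = Θ(1/n^{1}) E[X] stays bounded (at the triangle threshold p ~ 1/n).


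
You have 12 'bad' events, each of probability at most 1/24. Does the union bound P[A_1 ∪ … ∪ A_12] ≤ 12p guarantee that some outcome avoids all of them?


Union bound: P[∪_{i=1}^{12} A_i] ≤ Σ_i P[A_i] ≤ 12·p = 12·(1/24) = 1/2.
Numerically: 1/2 ≈ 0.500000.
Is 1/2 < 1? YES.
Since P[∪ A_i] ≤ 1/2 < 1, the complement has P[∩ A_i^c] ≥ 1 − 1/2 = 1/2 > 0, so some outcome avoids every A_i.

12·p = 1/2 ≈ 0.500000; existence CERTIFIED by the union bound.


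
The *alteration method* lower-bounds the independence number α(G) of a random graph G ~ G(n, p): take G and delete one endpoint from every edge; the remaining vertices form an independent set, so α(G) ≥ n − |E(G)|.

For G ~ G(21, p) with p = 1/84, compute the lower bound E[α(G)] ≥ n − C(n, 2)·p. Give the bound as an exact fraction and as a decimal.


E[|E(G)|] = C(21, 2)·p = 210 · (1/84) = 5/2.
E[α(G)] ≥ n − E[|E(G)|] = 21 − 5/2 = 37/2.
Numerically: ≈ 18.500000.
(This is only a lower bound; the true E[α(G)] may be larger.)

E[α(G)] ≥ 37/2 ≈ 18.500000.


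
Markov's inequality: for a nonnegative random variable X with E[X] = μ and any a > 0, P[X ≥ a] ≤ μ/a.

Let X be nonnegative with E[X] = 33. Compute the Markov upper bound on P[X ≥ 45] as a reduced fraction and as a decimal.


μ = E[X] = 33, a = 45.
Markov: P[X ≥ 45] ≤ μ/a = (33)/45 = 11/15.
Numerically: ≈ 0.733333.
(Since a = 45 > μ = 33.000000, the bound 11/15 is < 1 and informative.)

P[X ≥ 45] ≤ 11/15 ≈ 0.733333.


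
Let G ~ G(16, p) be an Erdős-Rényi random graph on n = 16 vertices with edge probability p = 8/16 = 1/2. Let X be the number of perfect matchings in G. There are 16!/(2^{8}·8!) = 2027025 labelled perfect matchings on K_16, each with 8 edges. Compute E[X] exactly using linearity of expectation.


K_16 has 16!/(2^{8}·8!) = 2027025 labelled perfect matchings.
For each such perfect matching H, let X_H = 1 if all 8 edges of H are present in G. Then P[X_H = 1] = p^{8} = (1/2)^{8} = 1/256.
By linearity: E[X] = Σ_H E[X_H] = 2027025 · p^{8} = 2027025 · 1/256 = 2027025/256.
Numerically: E[X] ≈ 7918.07.

E[X] = 2027025 · (1/2)^{8} = 2027025/256 ≈ 7918.07.


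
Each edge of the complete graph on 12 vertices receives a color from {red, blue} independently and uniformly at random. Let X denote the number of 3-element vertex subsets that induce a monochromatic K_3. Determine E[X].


Let X = Σ_S X_S over the C(12, 3) = 220 subsets S of size 3, where X_S = 1 if the K_3 on S is monochromatic.
For a fixed S, the K_3 on S has C(3, 2) = 3 edges. P[all 3 edges red] = (1/2)^3, and likewise for blue, so P[monochromatic] = 2·(1/2)^3 = 2^{1 − 3} = 1/4.
By linearity: E[X] = C(12, 3) · 2^{1 − 3} = 220 · 1/4 = 55.
Numerically: E[X] ≈ 55.0000.

E[X] = C(12,3)·2^(1−C(3,2)) = 55 ≈ 55.0000.


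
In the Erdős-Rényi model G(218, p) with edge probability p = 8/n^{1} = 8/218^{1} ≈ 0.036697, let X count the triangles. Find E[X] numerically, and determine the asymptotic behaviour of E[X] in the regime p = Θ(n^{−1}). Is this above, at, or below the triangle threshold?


Number of potential triangles: C(218, 3) = 1703016.
Each occurs with probability p³ ≈ (0.036697)³ ≈ 4.9419743e-05.
By linearity: E[X] = C(218, 3)·p³ ≈ 1703016 · 4.9419743e-05 ≈ 84.16261.
Here α = 1, so p = 8/n is exactly at the triangle threshold p ~ 1/n. Asymptotically E[X] → c³/6 = 8³/6 = 256/3 ≈ 85.33333, a bounded constant. In this regime the triangle count is asymptotically Poisson(c³/6).

E[X] ≈ 84.16261; in regime p = Θ(1/n^{1}) E[X] stays bounded (at the triangle threshold p ~ 1/n).


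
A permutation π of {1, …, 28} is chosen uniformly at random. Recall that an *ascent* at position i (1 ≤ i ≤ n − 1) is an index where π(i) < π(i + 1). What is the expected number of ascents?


Write X = Σ X_I over i = 1, …, 27, with X_I the indicator of one ascent.
There are 27 indicators.
For each fixed i, the pair (π(i), π(i+1)) is a uniformly random ordered pair of distinct values from {1, …, 28}; by symmetry P[π(i) < π(i+1)] = 1/2.
By linearity: E[X] = 27 · (1/2) = (28 − 1) · (1/2) = 27/2 ≈ 13.50000.

E[X] = 27/2 = 13.50000.


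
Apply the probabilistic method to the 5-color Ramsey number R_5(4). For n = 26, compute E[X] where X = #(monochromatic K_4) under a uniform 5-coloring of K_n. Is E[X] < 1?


E[X] = C(26, 4) · 5^{1 − 6} = 14950 · 5^{−5} = 14950/3125.
As a reduced fraction: E[X] = 598/125 ≈ 4.784000.
Is E[X] < 1? NO.
Since E[X] ≥ 1, the first-moment bound is inconclusive at n = 26; it does NOT by itself certify R_5(4) > 26.

E[X] = 598/125 ≈ 4.784000; E[X] ≥ 1; first-moment method inconclusive here.


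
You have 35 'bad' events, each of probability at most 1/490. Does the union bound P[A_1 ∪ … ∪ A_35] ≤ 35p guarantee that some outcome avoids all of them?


Union bound: P[∪_{i=1}^{35} A_i] ≤ Σ_i P[A_i] ≤ 35·p = 35·(1/490) = 1/14.
Numerically: 1/14 ≈ 0.07143.
Is 1/14 < 1? YES.
Since P[∪ A_i] ≤ 1/14 < 1, the complement has P[∩ A_i^c] ≥ 1 − 1/14 = 13/14 > 0, so some outcome avoids every A_i.

35·p = 1/14 ≈ 0.07143; existence CERTIFIED by the union bound.
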